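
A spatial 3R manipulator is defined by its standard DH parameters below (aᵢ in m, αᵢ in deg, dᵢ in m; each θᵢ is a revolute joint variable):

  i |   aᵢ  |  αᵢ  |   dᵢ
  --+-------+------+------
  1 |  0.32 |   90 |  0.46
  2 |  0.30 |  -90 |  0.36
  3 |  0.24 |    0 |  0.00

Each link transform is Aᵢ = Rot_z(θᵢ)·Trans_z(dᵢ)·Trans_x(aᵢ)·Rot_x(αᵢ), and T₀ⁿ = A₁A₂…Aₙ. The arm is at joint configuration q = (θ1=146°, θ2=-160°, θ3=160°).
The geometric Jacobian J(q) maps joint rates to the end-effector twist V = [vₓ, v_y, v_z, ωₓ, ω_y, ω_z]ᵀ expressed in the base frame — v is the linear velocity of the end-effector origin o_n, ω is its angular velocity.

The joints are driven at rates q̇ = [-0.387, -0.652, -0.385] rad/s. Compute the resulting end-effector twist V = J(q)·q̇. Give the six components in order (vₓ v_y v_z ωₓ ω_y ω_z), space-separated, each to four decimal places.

0.1331 -0.0778 0.0348 -0.2554 -0.6142 -0.0252

o_n = [-0.0519, 0.3702, 0.4345]
J₁: ẑ×o_n = [-0.3702, -0.0519, 0.0000], ω = ẑ
J2: z=[0.5592, 0.8290, 0.0000] o=[-0.2653, 0.1789, 0.4600] → [-0.0211, 0.0142, -0.0700, 0.5592, 0.8290, 0.0000]
J3: z=[-0.2835, 0.1913, -0.9397] o=[0.1697, 0.3198, 0.3574] → [0.0622, 0.2301, 0.0281, -0.2835, 0.1913, -0.9397]
V = J·q̇ = [0.1331, -0.0778, 0.0348, -0.2554, -0.6142, -0.0252]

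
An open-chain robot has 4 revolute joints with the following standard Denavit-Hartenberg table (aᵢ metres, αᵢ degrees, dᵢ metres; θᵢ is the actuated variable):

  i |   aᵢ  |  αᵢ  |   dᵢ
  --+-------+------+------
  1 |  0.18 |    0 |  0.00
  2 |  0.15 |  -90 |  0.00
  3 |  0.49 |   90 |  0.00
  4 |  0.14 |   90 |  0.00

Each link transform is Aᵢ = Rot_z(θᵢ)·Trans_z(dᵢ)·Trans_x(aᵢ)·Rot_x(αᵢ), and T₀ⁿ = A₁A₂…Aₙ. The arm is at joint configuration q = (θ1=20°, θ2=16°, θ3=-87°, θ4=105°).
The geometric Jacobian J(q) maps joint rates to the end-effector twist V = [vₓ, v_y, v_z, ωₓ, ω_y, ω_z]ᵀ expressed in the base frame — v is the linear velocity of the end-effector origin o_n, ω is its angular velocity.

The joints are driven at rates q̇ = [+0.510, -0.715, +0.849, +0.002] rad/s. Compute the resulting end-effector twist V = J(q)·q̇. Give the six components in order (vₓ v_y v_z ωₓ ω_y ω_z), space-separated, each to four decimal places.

0.3232 0.2998 -0.0204 -0.5006 0.6857 -0.2049

o_n = [0.2302, 0.2731, 0.4531]
J₁: ẑ×o_n = [-0.2731, 0.2302, 0.0000], ω = ẑ
J2: z=[0.0000, 0.0000, 1.0000] o=[0.1691, 0.0616, 0.0000] → [-0.2115, 0.0611, 0.0000, 0.0000, 0.0000, 1.0000]
J3: z=[-0.5878, 0.8090, 0.0000] o=[0.2905, 0.1497, 0.0000] → [0.3666, 0.2664, -0.0237, -0.5878, 0.8090, 0.0000]
J4: z=[-0.8079, -0.5870, 0.0523] o=[0.3112, 0.1648, 0.4893] → [0.0156, -0.0335, -0.1350, -0.8079, -0.5870, 0.0523]
V = J·q̇ = [0.3232, 0.2998, -0.0204, -0.5006, 0.6857, -0.2049]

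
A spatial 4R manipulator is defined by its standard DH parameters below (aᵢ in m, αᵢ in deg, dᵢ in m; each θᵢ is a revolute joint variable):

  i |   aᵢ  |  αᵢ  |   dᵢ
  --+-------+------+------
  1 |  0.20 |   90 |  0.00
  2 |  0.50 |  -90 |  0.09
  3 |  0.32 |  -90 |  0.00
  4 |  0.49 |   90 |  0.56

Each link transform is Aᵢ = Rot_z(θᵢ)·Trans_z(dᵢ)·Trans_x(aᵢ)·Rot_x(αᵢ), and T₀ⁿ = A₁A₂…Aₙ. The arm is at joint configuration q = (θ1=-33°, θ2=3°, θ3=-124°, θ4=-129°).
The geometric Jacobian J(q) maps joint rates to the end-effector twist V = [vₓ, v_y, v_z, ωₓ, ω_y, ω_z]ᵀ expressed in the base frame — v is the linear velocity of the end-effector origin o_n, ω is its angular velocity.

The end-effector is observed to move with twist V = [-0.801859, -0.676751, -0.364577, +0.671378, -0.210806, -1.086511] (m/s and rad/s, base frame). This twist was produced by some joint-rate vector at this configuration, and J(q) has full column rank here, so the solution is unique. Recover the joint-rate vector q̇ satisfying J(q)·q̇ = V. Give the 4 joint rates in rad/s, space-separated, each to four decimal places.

o_n = [0.7283, -0.9652, 0.4304]
J₁: ẑ×o_n = [0.9652, 0.7283, -0.0000], ω = ẑ
J2: z=[-0.5446, -0.8387, 0.0000] o=[0.1677, -0.1089, 0.0000] → [-0.3610, 0.2344, 0.9365, -0.5446, -0.8387, 0.0000]
J3: z=[-0.0439, 0.0285, 0.9986] o=[0.5375, -0.4564, 0.0262] → [0.5197, 0.2083, 0.0169, -0.0439, 0.0285, 0.9986]
J4: z=[0.3898, -0.9199, 0.0434] o=[0.2431, -0.5815, 0.0168] → [-0.3638, -0.1402, 0.2968, 0.3898, -0.9199, 0.0434]
q̇ = J⁺·V = [-0.3650, -0.6200, -0.7560, 0.7710]

-0.3650 -0.6200 -0.7560 0.7710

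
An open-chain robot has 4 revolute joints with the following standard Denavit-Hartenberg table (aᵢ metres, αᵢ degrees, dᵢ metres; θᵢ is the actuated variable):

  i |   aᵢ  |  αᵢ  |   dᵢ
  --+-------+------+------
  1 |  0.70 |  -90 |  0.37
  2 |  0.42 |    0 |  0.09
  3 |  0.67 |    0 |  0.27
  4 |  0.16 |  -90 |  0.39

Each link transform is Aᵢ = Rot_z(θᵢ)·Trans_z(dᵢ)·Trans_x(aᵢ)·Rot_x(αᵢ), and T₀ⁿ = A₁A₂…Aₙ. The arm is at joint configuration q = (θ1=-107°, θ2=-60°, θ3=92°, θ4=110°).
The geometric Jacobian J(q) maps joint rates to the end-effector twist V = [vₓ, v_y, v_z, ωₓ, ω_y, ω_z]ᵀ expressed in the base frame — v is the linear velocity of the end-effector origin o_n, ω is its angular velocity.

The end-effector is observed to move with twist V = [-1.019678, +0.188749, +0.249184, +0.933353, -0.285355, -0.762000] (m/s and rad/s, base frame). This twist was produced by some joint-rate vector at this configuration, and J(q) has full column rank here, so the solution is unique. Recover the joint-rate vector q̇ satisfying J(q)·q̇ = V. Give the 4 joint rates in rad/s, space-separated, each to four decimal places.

o_n = [0.3219, -1.5123, 0.2802]
J₁: ẑ×o_n = [1.5123, 0.3219, -0.0000], ω = ẑ
J2: z=[0.9563, -0.2924, 0.0000] o=[-0.2047, -0.6694, 0.3700] → [0.0263, 0.0859, -0.6521, 0.9563, -0.2924, 0.0000]
J3: z=[0.9563, -0.2924, 0.0000] o=[-0.1800, -0.8966, 0.7337] → [0.1326, 0.4337, -0.4421, 0.9563, -0.2924, 0.0000]
J4: z=[0.9563, -0.2924, 0.0000] o=[-0.0879, -1.5189, 0.3787] → [0.0288, 0.0942, 0.1261, 0.9563, -0.2924, 0.0000]
q̇ = J⁺·V = [-0.7620, -0.8820, 0.9860, 0.8720]

-0.7620 -0.8820 0.9860 0.8720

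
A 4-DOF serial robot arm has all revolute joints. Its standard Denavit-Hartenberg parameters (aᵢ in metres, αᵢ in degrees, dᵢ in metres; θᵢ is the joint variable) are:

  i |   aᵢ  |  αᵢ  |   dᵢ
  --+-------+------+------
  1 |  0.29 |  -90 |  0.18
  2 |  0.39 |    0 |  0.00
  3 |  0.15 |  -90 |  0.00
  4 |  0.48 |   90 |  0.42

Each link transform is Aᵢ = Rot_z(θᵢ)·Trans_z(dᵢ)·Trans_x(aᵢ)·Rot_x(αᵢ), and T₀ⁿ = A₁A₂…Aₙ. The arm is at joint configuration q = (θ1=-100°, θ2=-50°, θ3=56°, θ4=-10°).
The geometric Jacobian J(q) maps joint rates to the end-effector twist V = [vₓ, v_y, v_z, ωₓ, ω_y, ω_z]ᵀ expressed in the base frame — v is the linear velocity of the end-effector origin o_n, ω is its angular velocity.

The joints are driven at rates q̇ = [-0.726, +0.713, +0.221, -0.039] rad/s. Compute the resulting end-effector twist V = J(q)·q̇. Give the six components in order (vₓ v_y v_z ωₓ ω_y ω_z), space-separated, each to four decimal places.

-0.7484 0.3154 -0.7158 0.9191 -0.1662 -0.6872

o_n = [-0.1117, -1.1136, -0.0040]
J₁: ẑ×o_n = [1.1136, -0.1117, 0.0000], ω = ẑ
J2: z=[0.9848, -0.1736, 0.0000] o=[-0.0504, -0.2856, 0.1800] → [0.0320, 0.1812, -0.8261, 0.9848, -0.1736, 0.0000]
J3: z=[0.9848, -0.1736, 0.0000] o=[-0.0939, -0.5325, 0.4788] → [0.0838, 0.4755, -0.5754, 0.9848, -0.1736, 0.0000]
J4: z=[0.0182, 0.1029, -0.9945] o=[-0.1198, -0.6794, 0.4631] → [-0.4799, 0.0004, -0.0087, 0.0182, 0.1029, -0.9945]
V = J·q̇ = [-0.7484, 0.3154, -0.7158, 0.9191, -0.1662, -0.6872]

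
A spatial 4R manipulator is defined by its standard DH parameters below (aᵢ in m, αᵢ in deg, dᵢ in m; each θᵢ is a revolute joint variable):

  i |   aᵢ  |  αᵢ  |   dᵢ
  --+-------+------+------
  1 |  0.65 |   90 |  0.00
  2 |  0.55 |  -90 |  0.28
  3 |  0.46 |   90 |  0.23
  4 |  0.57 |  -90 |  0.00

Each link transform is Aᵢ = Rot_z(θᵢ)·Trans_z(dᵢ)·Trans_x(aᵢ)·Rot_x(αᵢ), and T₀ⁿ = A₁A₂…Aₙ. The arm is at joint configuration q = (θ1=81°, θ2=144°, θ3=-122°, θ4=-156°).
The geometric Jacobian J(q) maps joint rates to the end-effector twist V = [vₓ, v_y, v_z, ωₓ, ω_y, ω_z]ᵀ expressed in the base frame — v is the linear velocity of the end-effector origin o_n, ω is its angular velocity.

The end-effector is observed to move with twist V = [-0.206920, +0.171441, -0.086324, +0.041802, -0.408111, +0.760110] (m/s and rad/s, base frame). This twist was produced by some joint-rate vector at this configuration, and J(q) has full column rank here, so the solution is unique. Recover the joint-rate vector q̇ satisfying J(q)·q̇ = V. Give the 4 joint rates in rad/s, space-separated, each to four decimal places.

0.9380 -0.0300 0.3770 -0.2550

o_n = [0.2539, 0.1421, 0.3437]
J₁: ẑ×o_n = [-0.1421, 0.2539, 0.0000], ω = ẑ
J2: z=[0.9877, -0.1564, 0.0000] o=[0.1017, 0.6420, 0.0000] → [-0.0538, -0.3395, -0.4699, 0.9877, -0.1564, 0.0000]
J3: z=[-0.0919, -0.5805, -0.8090] o=[0.3086, 0.1587, 0.3233] → [-0.0253, 0.0462, -0.0303, -0.0919, -0.5805, -0.8090]
J4: z=[-0.4161, 0.7605, -0.4985] o=[0.7036, 0.1589, -0.0061] → [0.2576, 0.3697, 0.3491, -0.4161, 0.7605, -0.4985]
q̇ = J⁺·V = [0.9380, -0.0300, 0.3770, -0.2550]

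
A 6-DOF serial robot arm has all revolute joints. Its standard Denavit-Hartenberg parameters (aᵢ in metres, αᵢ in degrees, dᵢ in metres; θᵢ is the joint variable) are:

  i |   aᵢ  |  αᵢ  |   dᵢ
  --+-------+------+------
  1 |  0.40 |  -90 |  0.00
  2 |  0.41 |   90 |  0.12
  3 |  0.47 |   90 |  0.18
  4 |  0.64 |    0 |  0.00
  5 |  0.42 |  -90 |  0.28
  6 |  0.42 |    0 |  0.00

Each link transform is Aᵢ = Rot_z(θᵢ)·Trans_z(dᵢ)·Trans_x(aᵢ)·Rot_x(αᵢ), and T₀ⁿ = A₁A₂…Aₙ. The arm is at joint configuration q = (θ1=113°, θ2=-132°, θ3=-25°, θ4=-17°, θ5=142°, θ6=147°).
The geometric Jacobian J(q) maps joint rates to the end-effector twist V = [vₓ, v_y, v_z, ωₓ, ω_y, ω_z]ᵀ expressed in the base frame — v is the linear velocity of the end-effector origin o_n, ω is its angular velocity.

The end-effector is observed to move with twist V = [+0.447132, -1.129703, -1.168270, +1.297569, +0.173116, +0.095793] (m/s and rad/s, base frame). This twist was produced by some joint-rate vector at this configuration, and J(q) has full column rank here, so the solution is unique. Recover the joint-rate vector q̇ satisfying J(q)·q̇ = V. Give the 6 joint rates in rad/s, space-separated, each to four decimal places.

o_n = [0.5446, -0.3429, 0.9588]
J₁: ẑ×o_n = [0.3429, 0.5446, -0.0000], ω = ẑ
J2: z=[-0.9205, -0.3907, 0.0000] o=[-0.1563, 0.3682, 0.0000] → [-0.3746, 0.8826, 0.9284, -0.9205, -0.3907, 0.0000]
J3: z=[0.2904, -0.6841, -0.6691] o=[-0.1596, 0.0688, 0.3047] → [-0.7229, -0.6611, 0.3621, 0.2904, -0.6841, -0.6691]
J4: z=[0.7238, 0.6144, -0.3141] o=[0.1869, -0.2391, 0.5008] → [0.2488, -0.4438, -0.2949, 0.7238, 0.6144, -0.3141]
J5: z=[0.7238, 0.6144, -0.3141] o=[0.5157, -0.3517, 1.0382] → [-0.0460, 0.0484, -0.0114, 0.7238, 0.6144, -0.3141]
J6: z=[-0.6793, 0.7144, -0.1679] o=[0.6675, -0.3203, 0.5578] → [0.2827, 0.2930, 0.1031, -0.6793, 0.7144, -0.1679]
q̇ = J⁺·V = [-0.1740, -0.9310, -0.2950, 0.4540, -0.3370, -0.6500]

-0.1740 -0.9310 -0.2950 0.4540 -0.3370 -0.6500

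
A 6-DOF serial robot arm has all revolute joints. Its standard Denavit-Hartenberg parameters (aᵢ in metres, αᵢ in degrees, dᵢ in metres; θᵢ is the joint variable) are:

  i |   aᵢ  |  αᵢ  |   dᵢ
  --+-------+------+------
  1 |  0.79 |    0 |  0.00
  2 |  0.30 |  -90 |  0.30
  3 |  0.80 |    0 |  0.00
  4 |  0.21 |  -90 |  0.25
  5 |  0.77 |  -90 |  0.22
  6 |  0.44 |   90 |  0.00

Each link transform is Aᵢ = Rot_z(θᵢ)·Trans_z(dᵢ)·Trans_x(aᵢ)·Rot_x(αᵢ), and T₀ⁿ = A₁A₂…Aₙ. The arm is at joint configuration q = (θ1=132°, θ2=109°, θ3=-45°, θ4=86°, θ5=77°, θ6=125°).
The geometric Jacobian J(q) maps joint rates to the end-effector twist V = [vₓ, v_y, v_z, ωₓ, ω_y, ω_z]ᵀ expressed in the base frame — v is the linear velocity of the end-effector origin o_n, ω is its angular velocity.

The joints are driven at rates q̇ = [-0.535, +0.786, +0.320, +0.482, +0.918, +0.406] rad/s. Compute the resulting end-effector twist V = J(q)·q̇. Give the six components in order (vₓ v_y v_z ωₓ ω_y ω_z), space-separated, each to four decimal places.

0.7471 0.3668 -0.2045 1.0583 0.4433 -0.1823

o_n = [-1.3349, -0.3428, 0.7575]
J₁: ẑ×o_n = [0.3428, -1.3349, 0.0000], ω = ẑ
J2: z=[0.0000, 0.0000, 1.0000] o=[-0.5286, 0.5871, 0.0000] → [0.9299, -0.8063, 0.0000, 0.0000, 0.0000, 1.0000]
J3: z=[0.8746, -0.4848, 0.0000] o=[-0.6741, 0.3247, 0.3000] → [-0.2218, -0.4001, -0.9042, 0.8746, -0.4848, 0.0000]
J4: z=[0.8746, -0.4848, 0.0000] o=[-0.9483, -0.1701, 0.8657] → [0.0524, 0.0946, -0.3385, 0.8746, -0.4848, 0.0000]
J5: z=[0.3181, 0.5738, -0.7547] o=[-0.8065, -0.4299, 0.7279] → [0.0827, 0.3894, 0.3309, 0.3181, 0.5738, -0.7547]
J6: z=[0.1598, 0.7522, 0.6392] o=[-1.4561, -0.0542, 0.4482] → [0.4171, 0.0281, -0.1373, 0.1598, 0.7522, 0.6392]
V = J·q̇ = [0.7471, 0.3668, -0.2045, 1.0583, 0.4433, -0.1823]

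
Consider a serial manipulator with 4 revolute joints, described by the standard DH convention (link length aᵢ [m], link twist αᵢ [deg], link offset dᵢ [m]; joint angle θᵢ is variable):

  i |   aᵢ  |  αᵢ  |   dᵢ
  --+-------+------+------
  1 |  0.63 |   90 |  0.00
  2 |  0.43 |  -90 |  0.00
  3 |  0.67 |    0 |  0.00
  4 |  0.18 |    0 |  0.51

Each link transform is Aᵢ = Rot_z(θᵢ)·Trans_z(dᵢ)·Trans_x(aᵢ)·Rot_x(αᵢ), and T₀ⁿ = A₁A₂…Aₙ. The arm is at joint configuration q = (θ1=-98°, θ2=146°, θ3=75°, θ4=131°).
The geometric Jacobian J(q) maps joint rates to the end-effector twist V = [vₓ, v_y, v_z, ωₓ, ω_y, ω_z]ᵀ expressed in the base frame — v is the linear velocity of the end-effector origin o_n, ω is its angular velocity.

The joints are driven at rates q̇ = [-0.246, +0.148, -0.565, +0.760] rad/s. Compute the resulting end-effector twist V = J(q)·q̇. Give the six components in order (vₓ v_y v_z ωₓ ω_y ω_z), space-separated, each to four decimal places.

-0.1022 0.1659 0.1167 -0.1314 0.1286 -0.4077

o_n = [0.5657, -0.0580, -0.1759]
J₁: ẑ×o_n = [0.0580, 0.5657, -0.0000], ω = ẑ
J2: z=[-0.9903, 0.1392, 0.0000] o=[-0.0877, -0.6239, 0.0000] → [-0.0245, -0.1741, -0.6513, -0.9903, 0.1392, 0.0000]
J3: z=[0.0778, 0.5538, -0.8290] o=[-0.0381, -0.2709, 0.2405] → [-0.0541, -0.4681, -0.3178, 0.0778, 0.5538, -0.8290]
J4: z=[0.0778, 0.5538, -0.8290] o=[0.6228, -0.2186, 0.3374] → [-0.1511, 0.0873, 0.0441, 0.0778, 0.5538, -0.8290]
V = J·q̇ = [-0.1022, 0.1659, 0.1167, -0.1314, 0.1286, -0.4077]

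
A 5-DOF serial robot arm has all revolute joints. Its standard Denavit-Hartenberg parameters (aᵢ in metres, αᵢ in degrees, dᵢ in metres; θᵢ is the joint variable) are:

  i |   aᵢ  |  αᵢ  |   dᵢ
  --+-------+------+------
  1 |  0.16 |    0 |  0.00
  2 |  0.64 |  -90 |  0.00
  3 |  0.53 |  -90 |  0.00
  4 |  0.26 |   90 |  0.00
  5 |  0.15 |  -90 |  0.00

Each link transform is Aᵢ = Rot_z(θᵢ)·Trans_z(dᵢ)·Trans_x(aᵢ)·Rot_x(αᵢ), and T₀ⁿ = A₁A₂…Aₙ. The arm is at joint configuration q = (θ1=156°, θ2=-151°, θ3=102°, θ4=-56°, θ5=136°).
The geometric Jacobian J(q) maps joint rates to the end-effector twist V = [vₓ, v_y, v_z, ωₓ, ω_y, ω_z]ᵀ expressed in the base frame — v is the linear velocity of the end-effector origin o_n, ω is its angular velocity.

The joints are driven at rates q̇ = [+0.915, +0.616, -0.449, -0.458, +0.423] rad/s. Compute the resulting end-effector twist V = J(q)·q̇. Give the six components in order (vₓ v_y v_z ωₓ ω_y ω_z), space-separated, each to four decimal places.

0.0141 0.5055 -0.0321 0.5374 -0.1663 1.7788

o_n = [0.2515, 0.2264, -0.5799]
J₁: ẑ×o_n = [-0.2264, 0.2515, 0.0000], ω = ẑ
J2: z=[0.0000, 0.0000, 1.0000] o=[-0.1462, 0.0651, 0.0000] → [-0.1614, 0.3977, 0.0000, 0.0000, 0.0000, 1.0000]
J3: z=[-0.0872, 0.9962, 0.0000] o=[0.4914, 0.1209, 0.0000] → [-0.5777, -0.0505, 0.2298, -0.0872, 0.9962, 0.0000]
J4: z=[-0.9744, -0.0853, 0.2079] o=[0.3816, 0.1113, -0.5184] → [-0.0187, -0.0870, -0.1233, -0.9744, -0.0853, 0.2079]
J5: z=[0.1230, 0.5721, 0.8109] o=[0.3327, 0.3233, -0.6606] → [0.1247, -0.0758, 0.0346, 0.1230, 0.5721, 0.8109]
V = J·q̇ = [0.0141, 0.5055, -0.0321, 0.5374, -0.1663, 1.7788]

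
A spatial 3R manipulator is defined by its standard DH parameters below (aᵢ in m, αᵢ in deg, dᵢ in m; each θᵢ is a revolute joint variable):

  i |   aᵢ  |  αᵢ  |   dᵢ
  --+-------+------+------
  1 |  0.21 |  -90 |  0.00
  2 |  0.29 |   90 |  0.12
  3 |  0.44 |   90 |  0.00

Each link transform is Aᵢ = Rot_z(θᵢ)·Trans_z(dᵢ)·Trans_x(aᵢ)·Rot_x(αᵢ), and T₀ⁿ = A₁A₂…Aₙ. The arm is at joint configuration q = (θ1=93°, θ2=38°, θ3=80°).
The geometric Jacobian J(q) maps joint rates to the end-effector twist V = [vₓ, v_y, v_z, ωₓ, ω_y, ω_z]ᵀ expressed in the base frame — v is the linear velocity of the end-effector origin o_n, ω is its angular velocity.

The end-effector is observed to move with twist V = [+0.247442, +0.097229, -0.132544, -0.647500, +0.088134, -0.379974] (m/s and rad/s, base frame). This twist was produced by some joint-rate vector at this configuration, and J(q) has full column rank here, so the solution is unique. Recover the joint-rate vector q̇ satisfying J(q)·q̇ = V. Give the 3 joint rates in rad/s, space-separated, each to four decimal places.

-0.5360 0.6420 0.1980

o_n = [-0.5787, 0.4691, -0.2256]
J₁: ẑ×o_n = [-0.4691, -0.5787, 0.0000], ω = ẑ
J2: z=[-0.9986, -0.0523, 0.0000] o=[-0.0110, 0.2097, 0.0000] → [0.0118, -0.2253, -0.2887, -0.9986, -0.0523, 0.0000]
J3: z=[-0.0322, 0.6148, 0.7880] o=[-0.1428, 0.4316, -0.1785] → [-0.0584, -0.3450, 0.2668, -0.0322, 0.6148, 0.7880]
q̇ = J⁺·V = [-0.5360, 0.6420, 0.1980]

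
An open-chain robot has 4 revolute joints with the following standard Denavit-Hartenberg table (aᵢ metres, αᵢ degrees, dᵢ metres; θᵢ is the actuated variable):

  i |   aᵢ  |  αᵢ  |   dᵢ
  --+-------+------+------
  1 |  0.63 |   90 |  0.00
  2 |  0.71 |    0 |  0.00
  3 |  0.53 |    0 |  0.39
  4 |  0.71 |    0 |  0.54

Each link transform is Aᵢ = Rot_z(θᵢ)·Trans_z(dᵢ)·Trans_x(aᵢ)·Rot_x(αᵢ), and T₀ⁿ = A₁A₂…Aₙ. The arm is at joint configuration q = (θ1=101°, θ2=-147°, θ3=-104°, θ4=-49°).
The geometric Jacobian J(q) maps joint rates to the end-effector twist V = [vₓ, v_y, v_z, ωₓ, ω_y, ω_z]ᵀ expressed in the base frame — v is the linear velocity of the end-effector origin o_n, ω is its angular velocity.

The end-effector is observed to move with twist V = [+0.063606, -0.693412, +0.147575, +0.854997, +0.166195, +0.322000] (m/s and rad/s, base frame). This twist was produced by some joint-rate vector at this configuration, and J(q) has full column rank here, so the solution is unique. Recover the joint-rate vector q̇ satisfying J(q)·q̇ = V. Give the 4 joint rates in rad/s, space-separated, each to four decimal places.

o_n = [0.8715, 0.3905, 0.7293]
J₁: ẑ×o_n = [-0.3905, 0.8715, 0.0000], ω = ẑ
J2: z=[0.9816, 0.1908, 0.0000] o=[-0.1202, 0.6184, 0.0000] → [0.1392, -0.7159, -0.4130, 0.9816, 0.1908, 0.0000]
J3: z=[0.9816, 0.1908, 0.0000] o=[-0.0066, 0.0339, -0.3867] → [0.2129, -1.0955, 0.1824, 0.9816, 0.1908, 0.0000]
J4: z=[0.9816, 0.1908, 0.0000] o=[0.4092, -0.0611, 0.1144] → [0.1173, -0.6036, 0.3550, 0.9816, 0.1908, 0.0000]
q̇ = J⁺·V = [0.3220, 0.0060, 0.9100, -0.0450]

0.3220 0.0060 0.9100 -0.0450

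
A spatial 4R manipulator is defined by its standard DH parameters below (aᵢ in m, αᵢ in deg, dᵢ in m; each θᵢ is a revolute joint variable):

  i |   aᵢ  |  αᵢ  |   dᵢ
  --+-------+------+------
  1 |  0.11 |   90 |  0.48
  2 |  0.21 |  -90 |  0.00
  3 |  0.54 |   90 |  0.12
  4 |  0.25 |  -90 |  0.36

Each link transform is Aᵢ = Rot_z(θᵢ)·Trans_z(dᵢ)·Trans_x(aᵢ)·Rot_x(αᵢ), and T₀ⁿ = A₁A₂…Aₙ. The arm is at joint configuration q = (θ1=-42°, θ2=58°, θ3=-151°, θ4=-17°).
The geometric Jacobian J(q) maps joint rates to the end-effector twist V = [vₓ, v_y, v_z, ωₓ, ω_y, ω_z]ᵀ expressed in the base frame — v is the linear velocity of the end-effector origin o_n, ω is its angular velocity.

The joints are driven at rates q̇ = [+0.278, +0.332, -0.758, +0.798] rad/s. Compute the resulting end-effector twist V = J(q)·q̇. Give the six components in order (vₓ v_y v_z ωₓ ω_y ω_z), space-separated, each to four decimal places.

0.3475 0.4203 -0.1094 0.5702 -0.0210 -0.4518

o_n = [-0.2442, 0.1353, -0.0429]
J₁: ẑ×o_n = [-0.1353, -0.2442, 0.0000], ω = ẑ
J2: z=[-0.6691, -0.7431, 0.0000] o=[0.0817, -0.0736, 0.4800] → [0.3886, -0.3499, -0.3821, -0.6691, -0.7431, 0.0000]
J3: z=[-0.6302, 0.5675, 0.5299] o=[0.1644, -0.1481, 0.6581] → [-0.5480, -0.6584, 0.0533, -0.6302, 0.5675, 0.5299]
J4: z=[0.3943, 0.8219, -0.4111] o=[-0.2724, -0.1071, 0.3212] → [-0.1996, 0.1320, 0.0725, 0.3943, 0.8219, -0.4111]
V = J·q̇ = [0.3475, 0.4203, -0.1094, 0.5702, -0.0210, -0.4518]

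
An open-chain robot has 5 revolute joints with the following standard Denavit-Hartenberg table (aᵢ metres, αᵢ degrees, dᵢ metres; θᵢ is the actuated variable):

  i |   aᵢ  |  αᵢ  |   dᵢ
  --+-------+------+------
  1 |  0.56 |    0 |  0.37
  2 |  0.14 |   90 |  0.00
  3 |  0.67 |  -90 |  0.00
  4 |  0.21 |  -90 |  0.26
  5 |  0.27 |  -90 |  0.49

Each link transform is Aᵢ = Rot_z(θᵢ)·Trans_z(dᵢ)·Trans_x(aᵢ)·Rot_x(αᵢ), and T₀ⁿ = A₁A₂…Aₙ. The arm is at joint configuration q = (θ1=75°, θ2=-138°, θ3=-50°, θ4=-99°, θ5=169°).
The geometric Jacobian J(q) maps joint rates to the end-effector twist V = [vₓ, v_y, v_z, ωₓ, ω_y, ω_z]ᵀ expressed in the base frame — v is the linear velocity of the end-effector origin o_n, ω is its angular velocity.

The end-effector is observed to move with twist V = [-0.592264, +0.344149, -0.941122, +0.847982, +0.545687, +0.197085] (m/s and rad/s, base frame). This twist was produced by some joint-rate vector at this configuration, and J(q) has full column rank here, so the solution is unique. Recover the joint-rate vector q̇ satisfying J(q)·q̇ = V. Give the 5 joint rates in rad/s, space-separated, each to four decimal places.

-0.7390 -0.1600 -0.8600 0.6270 -0.9160

o_n = [0.6004, -0.4021, -0.3866]
J₁: ẑ×o_n = [0.4021, 0.6004, -0.0000], ω = ẑ
J2: z=[0.0000, 0.0000, 1.0000] o=[0.1449, 0.5409, 0.3700] → [0.9430, 0.4555, -0.0000, 0.0000, 0.0000, 1.0000]
J3: z=[-0.8910, -0.4540, 0.0000] o=[0.2085, 0.4162, 0.3700] → [0.3435, -0.6741, 0.9070, -0.8910, -0.4540, 0.0000]
J4: z=[0.3478, -0.6826, 0.6428] o=[0.4040, 0.0324, -0.1432] → [0.4454, 0.2109, -0.0171, 0.3478, -0.6826, 0.6428]
J5: z=[0.1488, -0.6367, -0.7566] o=[0.3000, -0.2204, 0.0490] → [0.1399, -0.1624, 0.1642, 0.1488, -0.6367, -0.7566]
q̇ = J⁺·V = [-0.7390, -0.1600, -0.8600, 0.6270, -0.9160]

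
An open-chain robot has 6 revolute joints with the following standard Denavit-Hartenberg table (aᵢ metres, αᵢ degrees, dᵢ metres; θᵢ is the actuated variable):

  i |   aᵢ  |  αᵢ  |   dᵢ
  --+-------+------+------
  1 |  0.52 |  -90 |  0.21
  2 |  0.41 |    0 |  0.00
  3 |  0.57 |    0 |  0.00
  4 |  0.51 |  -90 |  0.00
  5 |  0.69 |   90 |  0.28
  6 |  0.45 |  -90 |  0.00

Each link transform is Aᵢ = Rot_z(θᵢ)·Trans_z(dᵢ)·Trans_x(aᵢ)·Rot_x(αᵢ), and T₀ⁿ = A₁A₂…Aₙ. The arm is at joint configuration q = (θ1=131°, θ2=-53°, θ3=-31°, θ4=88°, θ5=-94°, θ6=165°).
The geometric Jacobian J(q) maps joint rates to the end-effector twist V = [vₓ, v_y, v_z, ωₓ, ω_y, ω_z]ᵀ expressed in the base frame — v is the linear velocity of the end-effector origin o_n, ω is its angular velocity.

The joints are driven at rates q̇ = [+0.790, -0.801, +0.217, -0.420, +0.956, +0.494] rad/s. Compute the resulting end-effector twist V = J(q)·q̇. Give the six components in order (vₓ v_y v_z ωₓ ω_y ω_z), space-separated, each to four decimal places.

o_n = [-1.0383, 0.8062, 0.6745]
J₁: ẑ×o_n = [-0.8062, -1.0383, 0.0000], ω = ẑ
J2: z=[-0.7547, -0.6561, 0.0000] o=[-0.3412, 0.3924, 0.2100] → [-0.3047, 0.3505, -0.7697, -0.7547, -0.6561, 0.0000]
J3: z=[-0.7547, -0.6561, 0.0000] o=[-0.5030, 0.5787, 0.5374] → [-0.0899, 0.1034, -0.5229, -0.7547, -0.6561, 0.0000]
J4: z=[-0.7547, -0.6561, 0.0000] o=[-0.5421, 0.6236, 1.1043] → [0.2820, -0.3244, -0.4633, -0.7547, -0.6561, 0.0000]
J5: z=[0.0458, -0.0526, -0.9976] o=[-0.8759, 1.0076, 1.0687] → [-0.1801, 0.1801, -0.0178, 0.0458, -0.0526, -0.9976]
J6: z=[0.7055, -0.7053, 0.0696] o=[-1.3511, 0.5050, 0.7928] → [0.0625, 0.1052, 0.4330, 0.7055, -0.7053, 0.0696]
V = J·q̇ = [-0.6721, -0.7182, 0.8946, 1.1500, 0.2599, -0.1293]

-0.6721 -0.7182 0.8946 1.1500 0.2599 -0.1293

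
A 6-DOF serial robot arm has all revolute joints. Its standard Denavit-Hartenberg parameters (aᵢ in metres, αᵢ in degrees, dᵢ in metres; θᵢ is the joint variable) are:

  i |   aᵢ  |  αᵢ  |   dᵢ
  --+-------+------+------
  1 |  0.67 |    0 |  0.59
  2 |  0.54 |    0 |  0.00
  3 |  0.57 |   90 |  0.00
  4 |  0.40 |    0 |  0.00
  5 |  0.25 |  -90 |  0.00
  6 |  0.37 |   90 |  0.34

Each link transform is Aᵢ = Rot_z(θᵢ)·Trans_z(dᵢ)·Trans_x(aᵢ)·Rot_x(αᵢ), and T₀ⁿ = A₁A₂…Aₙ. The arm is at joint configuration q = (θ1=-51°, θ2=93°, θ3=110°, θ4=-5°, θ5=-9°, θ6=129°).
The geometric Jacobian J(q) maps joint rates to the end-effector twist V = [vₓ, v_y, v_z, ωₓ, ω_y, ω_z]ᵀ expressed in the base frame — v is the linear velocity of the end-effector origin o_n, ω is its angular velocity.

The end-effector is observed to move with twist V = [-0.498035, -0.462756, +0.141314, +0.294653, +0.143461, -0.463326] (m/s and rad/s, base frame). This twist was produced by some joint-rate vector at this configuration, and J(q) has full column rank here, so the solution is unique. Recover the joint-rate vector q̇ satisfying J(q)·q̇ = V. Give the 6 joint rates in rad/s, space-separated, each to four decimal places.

-0.2590 0.4420 0.1270 0.4280 -0.1630 -0.7970

o_n = [-0.2545, 0.0879, 0.8809]
J₁: ẑ×o_n = [-0.0879, -0.2545, 0.0000], ω = ẑ
J2: z=[0.0000, 0.0000, 1.0000] o=[0.4216, -0.5207, 0.5900] → [-0.6085, -0.6761, 0.0000, 0.0000, 0.0000, 1.0000]
J3: z=[0.0000, 0.0000, 1.0000] o=[0.8229, -0.1594, 0.5900] → [-0.2472, -1.0774, 0.0000, 0.0000, 0.0000, 1.0000]
J4: z=[0.4695, 0.8829, 0.0000] o=[0.3197, 0.1082, 0.5900] → [0.2568, -0.1366, 0.4974, 0.4695, 0.8829, 0.0000]
J5: z=[0.4695, 0.8829, 0.0000] o=[-0.0322, 0.2953, 0.5551] → [0.2876, -0.1529, 0.0989, 0.4695, 0.8829, 0.0000]
J6: z=[-0.2136, 0.1136, 0.9703] o=[-0.2464, 0.4092, 0.4947] → [0.3557, 0.0746, 0.0696, -0.2136, 0.1136, 0.9703]
q̇ = J⁺·V = [-0.2590, 0.4420, 0.1270, 0.4280, -0.1630, -0.7970]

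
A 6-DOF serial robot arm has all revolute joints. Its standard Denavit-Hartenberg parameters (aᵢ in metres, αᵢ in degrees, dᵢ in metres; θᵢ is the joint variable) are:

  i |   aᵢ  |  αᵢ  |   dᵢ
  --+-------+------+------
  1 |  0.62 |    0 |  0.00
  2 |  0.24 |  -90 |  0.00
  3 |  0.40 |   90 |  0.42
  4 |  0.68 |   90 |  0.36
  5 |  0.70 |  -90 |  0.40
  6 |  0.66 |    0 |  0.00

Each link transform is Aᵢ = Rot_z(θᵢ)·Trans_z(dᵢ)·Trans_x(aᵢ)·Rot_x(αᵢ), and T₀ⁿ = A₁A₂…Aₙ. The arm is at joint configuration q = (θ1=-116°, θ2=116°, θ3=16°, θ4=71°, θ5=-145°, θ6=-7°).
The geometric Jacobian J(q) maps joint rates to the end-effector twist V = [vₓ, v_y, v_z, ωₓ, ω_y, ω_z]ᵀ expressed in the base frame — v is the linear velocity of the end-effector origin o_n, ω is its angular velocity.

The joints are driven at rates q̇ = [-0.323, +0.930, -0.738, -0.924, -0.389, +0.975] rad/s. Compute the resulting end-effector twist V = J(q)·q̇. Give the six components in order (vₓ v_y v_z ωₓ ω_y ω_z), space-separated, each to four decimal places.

o_n = [0.5398, -0.7003, -0.5980]
J₁: ẑ×o_n = [0.7003, 0.5398, -0.0000], ω = ẑ
J2: z=[0.0000, 0.0000, 1.0000] o=[-0.2718, -0.5573, 0.0000] → [0.1430, 0.8116, -0.0000, 0.0000, 0.0000, 1.0000]
J3: z=[0.0000, 1.0000, 0.0000] o=[-0.0318, -0.5573, 0.0000] → [-0.5980, 0.0000, -0.5716, 0.0000, 1.0000, 0.0000]
J4: z=[0.2756, 0.0000, 0.9613] o=[0.3527, -0.1373, -0.1103] → [0.5412, 0.3143, -0.1552, 0.2756, 0.0000, 0.9613]
J5: z=[0.9089, -0.3256, -0.2606] o=[0.6648, 0.5057, 0.1748] → [-0.0627, 0.7349, -1.1368, 0.9089, -0.3256, -0.2606]
J6: z=[-0.0463, 0.5423, -0.8389] o=[0.7382, -0.1667, -0.2640] → [-0.6287, 0.1510, 0.1323, -0.0463, 0.5423, -0.8389]
V = J·q̇ = [-0.7406, 0.1514, 1.1364, -0.6534, -0.0826, -0.9977]

-0.7406 0.1514 1.1364 -0.6534 -0.0826 -0.9977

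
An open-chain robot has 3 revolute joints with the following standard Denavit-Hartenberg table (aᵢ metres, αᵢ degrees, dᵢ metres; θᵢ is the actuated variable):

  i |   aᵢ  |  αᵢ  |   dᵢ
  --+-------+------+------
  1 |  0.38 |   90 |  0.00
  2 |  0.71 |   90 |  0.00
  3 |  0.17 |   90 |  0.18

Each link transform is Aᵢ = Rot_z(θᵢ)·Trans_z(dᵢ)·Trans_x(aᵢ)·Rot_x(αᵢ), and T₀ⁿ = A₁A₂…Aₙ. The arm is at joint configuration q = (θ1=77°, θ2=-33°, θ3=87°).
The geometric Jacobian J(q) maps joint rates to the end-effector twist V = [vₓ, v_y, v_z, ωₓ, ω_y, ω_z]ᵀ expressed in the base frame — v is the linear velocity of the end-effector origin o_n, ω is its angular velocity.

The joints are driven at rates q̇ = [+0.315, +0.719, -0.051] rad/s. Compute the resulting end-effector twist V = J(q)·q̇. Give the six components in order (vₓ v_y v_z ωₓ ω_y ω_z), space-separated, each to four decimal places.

o_n = [0.3645, 0.8240, -0.5425]
J₁: ẑ×o_n = [-0.8240, 0.3645, 0.0000], ω = ẑ
J2: z=[0.9744, -0.2250, 0.0000] o=[0.0855, 0.3703, 0.0000] → [0.1220, 0.5286, 0.5049, 0.9744, -0.2250, 0.0000]
J3: z=[-0.1225, -0.5307, -0.8387] o=[0.2194, 0.9505, -0.3867] → [-0.0234, -0.1407, 0.0925, -0.1225, -0.5307, -0.8387]
V = J·q̇ = [-0.1706, 0.5020, 0.3583, 0.7068, -0.1347, 0.3578]

-0.1706 0.5020 0.3583 0.7068 -0.1347 0.3578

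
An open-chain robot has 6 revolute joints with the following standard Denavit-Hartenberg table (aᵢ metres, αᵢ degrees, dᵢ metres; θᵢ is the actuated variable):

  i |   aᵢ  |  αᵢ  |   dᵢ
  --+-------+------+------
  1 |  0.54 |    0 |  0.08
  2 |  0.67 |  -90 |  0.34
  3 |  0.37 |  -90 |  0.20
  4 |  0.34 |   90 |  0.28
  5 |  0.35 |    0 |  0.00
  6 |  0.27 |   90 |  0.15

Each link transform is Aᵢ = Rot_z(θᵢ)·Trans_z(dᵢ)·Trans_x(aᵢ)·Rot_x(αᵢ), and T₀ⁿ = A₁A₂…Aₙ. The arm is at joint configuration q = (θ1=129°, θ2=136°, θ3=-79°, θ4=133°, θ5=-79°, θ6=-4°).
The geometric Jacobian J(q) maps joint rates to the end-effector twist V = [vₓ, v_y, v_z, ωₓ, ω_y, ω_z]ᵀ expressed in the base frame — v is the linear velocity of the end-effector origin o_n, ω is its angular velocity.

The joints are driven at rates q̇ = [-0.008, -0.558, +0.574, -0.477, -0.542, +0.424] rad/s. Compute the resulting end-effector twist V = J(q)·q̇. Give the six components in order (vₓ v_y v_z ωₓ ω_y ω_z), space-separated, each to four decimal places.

-0.1453 -0.0229 0.5191 0.6942 0.4258 -0.5597

o_n = [-0.5959, 0.0618, 0.6598]
J₁: ẑ×o_n = [-0.0618, -0.5959, 0.0000], ω = ẑ
J2: z=[0.0000, 0.0000, 1.0000] o=[-0.3398, 0.4197, 0.0800] → [0.3579, -0.2560, 0.0000, 0.0000, 0.0000, 1.0000]
J3: z=[0.9962, -0.0872, 0.0000] o=[-0.3982, -0.2478, 0.4200] → [-0.0209, -0.2389, 0.2912, 0.9962, -0.0872, 0.0000]
J4: z=[-0.0856, -0.9779, -0.1908] o=[-0.2051, -0.3356, 0.7832] → [0.1965, 0.0640, -0.4161, -0.0856, -0.9779, -0.1908]
J5: z=[-0.6916, -0.0796, 0.7179] o=[-0.4730, -0.5436, 0.5022] → [-0.4472, 0.0208, -0.4284, -0.6916, -0.0796, 0.7179]
J6: z=[-0.6916, -0.0796, 0.7179] o=[-0.4915, -0.1947, 0.5230] → [-0.1950, 0.0196, -0.1857, -0.6916, -0.0796, 0.7179]
V = J·q̇ = [-0.1453, -0.0229, 0.5191, 0.6942, 0.4258, -0.5597]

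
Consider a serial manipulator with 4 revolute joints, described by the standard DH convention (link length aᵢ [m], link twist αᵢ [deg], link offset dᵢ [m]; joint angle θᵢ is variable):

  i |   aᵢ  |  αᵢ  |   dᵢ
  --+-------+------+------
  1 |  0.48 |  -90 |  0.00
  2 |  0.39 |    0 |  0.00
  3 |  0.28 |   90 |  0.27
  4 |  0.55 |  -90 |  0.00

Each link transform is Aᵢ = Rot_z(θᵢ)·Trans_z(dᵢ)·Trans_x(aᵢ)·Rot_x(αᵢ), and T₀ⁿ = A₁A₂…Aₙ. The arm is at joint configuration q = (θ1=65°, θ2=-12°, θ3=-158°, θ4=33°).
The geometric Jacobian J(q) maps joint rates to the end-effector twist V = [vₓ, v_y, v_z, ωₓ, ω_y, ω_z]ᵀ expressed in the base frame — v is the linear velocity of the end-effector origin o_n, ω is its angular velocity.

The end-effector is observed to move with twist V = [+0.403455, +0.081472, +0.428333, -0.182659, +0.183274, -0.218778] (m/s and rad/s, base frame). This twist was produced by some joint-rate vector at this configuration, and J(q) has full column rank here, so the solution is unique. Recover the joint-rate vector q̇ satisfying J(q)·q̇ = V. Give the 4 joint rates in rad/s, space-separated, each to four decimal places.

-0.7230 -0.5880 0.8310 -0.5120

o_n = [-0.4606, 0.3599, 0.2098]
J₁: ẑ×o_n = [-0.3599, -0.4606, 0.0000], ω = ẑ
J2: z=[-0.9063, 0.4226, 0.0000] o=[0.2029, 0.4350, 0.0000] → [0.0887, 0.1901, 0.3485, -0.9063, 0.4226, 0.0000]
J3: z=[-0.9063, 0.4226, 0.0000] o=[0.3641, 0.7808, 0.0811] → [0.0544, 0.1167, 0.7300, -0.9063, 0.4226, 0.0000]
J4: z=[-0.0734, -0.1574, -0.9848] o=[0.0028, 0.6450, 0.1297] → [-0.2934, 0.4623, -0.0520, -0.0734, -0.1574, -0.9848]
q̇ = J⁺·V = [-0.7230, -0.5880, 0.8310, -0.5120]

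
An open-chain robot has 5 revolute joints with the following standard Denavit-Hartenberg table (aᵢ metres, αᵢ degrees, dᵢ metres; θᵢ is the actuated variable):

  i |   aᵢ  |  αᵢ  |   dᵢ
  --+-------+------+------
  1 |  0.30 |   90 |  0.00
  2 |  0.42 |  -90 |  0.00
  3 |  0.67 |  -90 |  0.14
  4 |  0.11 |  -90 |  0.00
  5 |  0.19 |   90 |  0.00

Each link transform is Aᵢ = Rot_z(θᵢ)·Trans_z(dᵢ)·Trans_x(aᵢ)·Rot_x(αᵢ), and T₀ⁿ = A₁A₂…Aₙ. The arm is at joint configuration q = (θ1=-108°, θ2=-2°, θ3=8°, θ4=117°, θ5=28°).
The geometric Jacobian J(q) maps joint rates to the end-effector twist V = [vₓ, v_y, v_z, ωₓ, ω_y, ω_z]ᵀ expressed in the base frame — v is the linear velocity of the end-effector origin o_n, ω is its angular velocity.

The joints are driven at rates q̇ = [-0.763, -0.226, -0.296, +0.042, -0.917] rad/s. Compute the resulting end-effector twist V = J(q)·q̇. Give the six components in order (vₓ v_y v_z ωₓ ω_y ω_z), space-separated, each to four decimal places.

o_n = [-0.4034, -1.2008, -0.1413]
J₁: ẑ×o_n = [1.2008, -0.4034, 0.0000], ω = ẑ
J2: z=[-0.9511, 0.3090, 0.0000] o=[-0.0927, -0.2853, 0.0000] → [-0.0437, -0.1344, 0.9667, -0.9511, 0.3090, 0.0000]
J3: z=[-0.0108, -0.0332, 0.9994] o=[-0.2224, -0.6845, -0.0147] → [0.5201, -0.1823, -0.0004, -0.0108, -0.0332, 0.9994]
J4: z=[0.9848, -0.1737, 0.0049] o=[-0.3401, -1.3486, 0.1021] → [0.0416, 0.2394, 0.1346, 0.9848, -0.1737, 0.0049]
J5: z=[0.1497, 0.8619, 0.4845] o=[-0.3304, -1.2962, 0.0059] → [-0.1731, -0.0134, 0.0772, 0.1497, 0.8619, 0.4845]
V = J·q̇ = [-0.8998, 0.4145, -0.2835, 0.1223, -0.8577, -1.5029]

-0.8998 0.4145 -0.2835 0.1223 -0.8577 -1.5029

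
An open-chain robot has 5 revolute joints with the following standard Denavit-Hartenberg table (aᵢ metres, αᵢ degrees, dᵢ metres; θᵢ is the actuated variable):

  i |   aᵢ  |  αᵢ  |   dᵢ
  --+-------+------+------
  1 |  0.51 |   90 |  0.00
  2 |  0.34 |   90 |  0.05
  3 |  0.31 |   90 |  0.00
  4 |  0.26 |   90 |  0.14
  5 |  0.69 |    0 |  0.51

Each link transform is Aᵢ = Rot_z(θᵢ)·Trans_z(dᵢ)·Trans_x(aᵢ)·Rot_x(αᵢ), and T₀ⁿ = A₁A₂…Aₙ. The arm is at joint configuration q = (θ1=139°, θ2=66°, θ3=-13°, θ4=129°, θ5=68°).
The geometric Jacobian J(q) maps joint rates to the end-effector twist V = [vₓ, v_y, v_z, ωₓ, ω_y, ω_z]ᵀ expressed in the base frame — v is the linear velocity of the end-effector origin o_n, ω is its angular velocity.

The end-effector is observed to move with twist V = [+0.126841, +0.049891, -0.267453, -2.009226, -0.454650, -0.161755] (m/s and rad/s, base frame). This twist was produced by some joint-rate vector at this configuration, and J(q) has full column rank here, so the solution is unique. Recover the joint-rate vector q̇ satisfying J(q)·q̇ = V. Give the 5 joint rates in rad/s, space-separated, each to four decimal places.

-0.1100 -0.6280 0.5920 0.9060 0.8610

o_n = [-1.5699, 0.3110, 0.1942]
J₁: ẑ×o_n = [-0.3110, -1.5699, 0.0000], ω = ẑ
J2: z=[0.6561, 0.7547, 0.0000] o=[-0.3849, 0.3346, 0.0000] → [0.1466, -0.1274, 0.8789, 0.6561, 0.7547, 0.0000]
J3: z=[-0.6895, 0.5993, -0.4067] o=[-0.4565, 0.4631, 0.3106] → [-0.1316, 0.3727, 0.7722, -0.6895, 0.5993, -0.4067]
J4: z=[-0.5702, -0.7954, -0.2055] o=[-0.5949, 0.4910, 0.5865] → [0.2750, -0.0233, -0.6728, -0.5702, -0.7954, -0.2055]
J5: z=[-0.7810, 0.4473, 0.4358] o=[-0.7410, 0.4860, 0.3299] → [0.0156, -0.4672, 0.5075, -0.7810, 0.4473, 0.4358]
q̇ = J⁺·V = [-0.1100, -0.6280, 0.5920, 0.9060, 0.8610]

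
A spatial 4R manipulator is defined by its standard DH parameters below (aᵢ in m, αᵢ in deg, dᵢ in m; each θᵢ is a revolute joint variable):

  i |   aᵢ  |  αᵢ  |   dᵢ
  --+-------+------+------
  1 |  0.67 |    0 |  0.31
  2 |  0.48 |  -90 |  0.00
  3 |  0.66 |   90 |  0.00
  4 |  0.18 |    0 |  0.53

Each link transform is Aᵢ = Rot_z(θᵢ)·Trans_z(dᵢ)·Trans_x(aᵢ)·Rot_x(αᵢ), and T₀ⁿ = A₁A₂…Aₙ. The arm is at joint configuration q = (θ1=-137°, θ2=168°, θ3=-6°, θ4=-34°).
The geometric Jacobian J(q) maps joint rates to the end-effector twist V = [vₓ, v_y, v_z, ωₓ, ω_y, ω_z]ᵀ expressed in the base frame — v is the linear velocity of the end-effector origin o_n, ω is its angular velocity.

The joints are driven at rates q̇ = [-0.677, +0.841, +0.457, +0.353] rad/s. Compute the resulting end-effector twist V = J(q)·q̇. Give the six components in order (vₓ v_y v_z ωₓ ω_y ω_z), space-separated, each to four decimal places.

-0.1563 0.7204 -0.3388 -0.2670 0.3727 0.5151

o_n = [0.6156, 0.0900, 0.9217]
J₁: ẑ×o_n = [-0.0900, 0.6156, 0.0000], ω = ẑ
J2: z=[0.0000, 0.0000, 1.0000] o=[-0.4900, -0.4569, 0.3100] → [-0.5469, 1.1056, 0.0000, 0.0000, 0.0000, 1.0000]
J3: z=[-0.5150, 0.8572, 0.0000] o=[-0.0786, -0.2097, 0.3100] → [0.5243, 0.3150, -0.7494, -0.5150, 0.8572, 0.0000]
J4: z=[-0.0896, -0.0538, 0.9945] o=[0.4841, 0.1283, 0.3790] → [0.0089, 0.1795, 0.0105, -0.0896, -0.0538, 0.9945]
V = J·q̇ = [-0.1563, 0.7204, -0.3388, -0.2670, 0.3727, 0.5151]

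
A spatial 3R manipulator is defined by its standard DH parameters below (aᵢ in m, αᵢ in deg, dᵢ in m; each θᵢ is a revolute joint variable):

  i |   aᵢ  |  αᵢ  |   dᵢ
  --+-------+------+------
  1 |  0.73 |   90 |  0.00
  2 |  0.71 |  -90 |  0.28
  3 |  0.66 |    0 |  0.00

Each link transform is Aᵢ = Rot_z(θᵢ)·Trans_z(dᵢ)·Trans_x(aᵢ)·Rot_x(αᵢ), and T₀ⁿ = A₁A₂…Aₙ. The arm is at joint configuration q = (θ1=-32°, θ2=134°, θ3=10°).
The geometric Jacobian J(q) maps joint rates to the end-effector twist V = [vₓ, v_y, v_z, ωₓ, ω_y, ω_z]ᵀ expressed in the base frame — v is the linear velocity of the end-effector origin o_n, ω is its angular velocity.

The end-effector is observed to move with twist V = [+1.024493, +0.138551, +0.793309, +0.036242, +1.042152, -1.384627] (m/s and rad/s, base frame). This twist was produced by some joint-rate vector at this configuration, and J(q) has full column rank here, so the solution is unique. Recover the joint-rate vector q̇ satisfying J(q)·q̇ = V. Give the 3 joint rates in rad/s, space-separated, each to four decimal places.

o_n = [-0.2697, -0.0265, 0.9783]
J₁: ẑ×o_n = [0.0265, -0.2697, 0.0000], ω = ẑ
J2: z=[-0.5299, -0.8480, 0.0000] o=[0.6191, -0.3868, 0.0000] → [-0.8296, 0.5184, -0.9447, -0.5299, -0.8480, 0.0000]
J3: z=[-0.6100, 0.3812, -0.6947] o=[0.0524, -0.3629, 0.5107] → [0.4119, 0.5090, -0.0824, -0.6100, 0.3812, -0.6947]
q̇ = J⁺·V = [-0.8810, -0.9030, 0.7250]

-0.8810 -0.9030 0.7250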